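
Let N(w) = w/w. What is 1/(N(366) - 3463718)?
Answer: -1/3463717 ≈ -2.8871e-7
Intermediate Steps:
N(w) = 1
1/(N(366) - 3463718) = 1/(1 - 3463718) = 1/(-3463717) = -1/3463717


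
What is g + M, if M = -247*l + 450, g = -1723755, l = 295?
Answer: -1796170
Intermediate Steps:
M = -72415 (M = -247*295 + 450 = -72865 + 450 = -72415)
g + M = -1723755 - 72415 = -1796170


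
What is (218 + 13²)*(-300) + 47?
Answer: -116053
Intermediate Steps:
(218 + 13²)*(-300) + 47 = (218 + 169)*(-300) + 47 = 387*(-300) + 47 = -116100 + 47 = -116053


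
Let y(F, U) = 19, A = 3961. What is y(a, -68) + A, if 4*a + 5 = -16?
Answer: 3980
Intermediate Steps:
a = -21/4 (a = -5/4 + (1/4)*(-16) = -5/4 - 4 = -21/4 ≈ -5.2500)
y(a, -68) + A = 19 + 3961 = 3980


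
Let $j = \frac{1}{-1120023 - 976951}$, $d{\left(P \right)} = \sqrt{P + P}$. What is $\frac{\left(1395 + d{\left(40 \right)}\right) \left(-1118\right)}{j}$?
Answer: $3270461620140 + 9377667728 \sqrt{5} \approx 3.2914 \cdot 10^{12}$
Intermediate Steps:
$d{\left(P \right)} = \sqrt{2} \sqrt{P}$ ($d{\left(P \right)} = \sqrt{2 P} = \sqrt{2} \sqrt{P}$)
$j = - \frac{1}{2096974}$ ($j = \frac{1}{-2096974} = - \frac{1}{2096974} \approx -4.7688 \cdot 10^{-7}$)
$\frac{\left(1395 + d{\left(40 \right)}\right) \left(-1118\right)}{j} = \frac{\left(1395 + \sqrt{2} \sqrt{40}\right) \left(-1118\right)}{- \frac{1}{2096974}} = \left(1395 + \sqrt{2} \cdot 2 \sqrt{10}\right) \left(-1118\right) \left(-2096974\right) = \left(1395 + 4 \sqrt{5}\right) \left(-1118\right) \left(-2096974\right) = \left(-1559610 - 4472 \sqrt{5}\right) \left(-2096974\right) = 3270461620140 + 9377667728 \sqrt{5}$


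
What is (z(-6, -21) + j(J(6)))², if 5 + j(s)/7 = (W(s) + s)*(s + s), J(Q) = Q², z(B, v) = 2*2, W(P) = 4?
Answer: 405176641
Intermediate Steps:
z(B, v) = 4
j(s) = -35 + 14*s*(4 + s) (j(s) = -35 + 7*((4 + s)*(s + s)) = -35 + 7*((4 + s)*(2*s)) = -35 + 7*(2*s*(4 + s)) = -35 + 14*s*(4 + s))
(z(-6, -21) + j(J(6)))² = (4 + (-35 + 14*(6²)² + 56*6²))² = (4 + (-35 + 14*36² + 56*36))² = (4 + (-35 + 14*1296 + 2016))² = (4 + (-35 + 18144 + 2016))² = (4 + 20125)² = 20129² = 405176641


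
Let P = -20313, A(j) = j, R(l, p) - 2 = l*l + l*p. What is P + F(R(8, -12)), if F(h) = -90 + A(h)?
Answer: -20433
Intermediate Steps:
R(l, p) = 2 + l² + l*p (R(l, p) = 2 + (l*l + l*p) = 2 + (l² + l*p) = 2 + l² + l*p)
F(h) = -90 + h
P + F(R(8, -12)) = -20313 + (-90 + (2 + 8² + 8*(-12))) = -20313 + (-90 + (2 + 64 - 96)) = -20313 + (-90 - 30) = -20313 - 120 = -20433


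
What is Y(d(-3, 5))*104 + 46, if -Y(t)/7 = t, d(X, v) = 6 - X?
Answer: -6506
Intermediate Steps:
Y(t) = -7*t
Y(d(-3, 5))*104 + 46 = -7*(6 - 1*(-3))*104 + 46 = -7*(6 + 3)*104 + 46 = -7*9*104 + 46 = -63*104 + 46 = -6552 + 46 = -6506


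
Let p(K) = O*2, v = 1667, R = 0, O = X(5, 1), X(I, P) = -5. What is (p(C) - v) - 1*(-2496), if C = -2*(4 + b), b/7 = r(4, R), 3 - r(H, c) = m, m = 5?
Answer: 819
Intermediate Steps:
O = -5
r(H, c) = -2 (r(H, c) = 3 - 1*5 = 3 - 5 = -2)
b = -14 (b = 7*(-2) = -14)
C = 20 (C = -2*(4 - 14) = -2*(-10) = 20)
p(K) = -10 (p(K) = -5*2 = -10)
(p(C) - v) - 1*(-2496) = (-10 - 1*1667) - 1*(-2496) = (-10 - 1667) + 2496 = -1677 + 2496 = 819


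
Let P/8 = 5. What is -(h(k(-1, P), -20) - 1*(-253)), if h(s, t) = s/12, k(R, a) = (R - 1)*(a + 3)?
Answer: -1475/6 ≈ -245.83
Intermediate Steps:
P = 40 (P = 8*5 = 40)
k(R, a) = (-1 + R)*(3 + a)
h(s, t) = s/12 (h(s, t) = s*(1/12) = s/12)
-(h(k(-1, P), -20) - 1*(-253)) = -((-3 - 1*40 + 3*(-1) - 1*40)/12 - 1*(-253)) = -((-3 - 40 - 3 - 40)/12 + 253) = -((1/12)*(-86) + 253) = -(-43/6 + 253) = -1*1475/6 = -1475/6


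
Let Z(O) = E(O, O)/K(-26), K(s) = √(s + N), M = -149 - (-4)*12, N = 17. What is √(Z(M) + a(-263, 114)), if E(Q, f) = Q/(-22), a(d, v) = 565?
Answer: √(2461140 - 6666*I)/66 ≈ 23.77 - 0.03219*I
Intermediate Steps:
M = -101 (M = -149 - 1*(-48) = -149 + 48 = -101)
E(Q, f) = -Q/22 (E(Q, f) = Q*(-1/22) = -Q/22)
K(s) = √(17 + s) (K(s) = √(s + 17) = √(17 + s))
Z(O) = I*O/66 (Z(O) = (-O/22)/(√(17 - 26)) = (-O/22)/(√(-9)) = (-O/22)/((3*I)) = (-O/22)*(-I/3) = I*O/66)
√(Z(M) + a(-263, 114)) = √((1/66)*I*(-101) + 565) = √(-101*I/66 + 565) = √(565 - 101*I/66)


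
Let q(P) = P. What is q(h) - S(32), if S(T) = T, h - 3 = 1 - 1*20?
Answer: -48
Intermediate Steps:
h = -16 (h = 3 + (1 - 1*20) = 3 + (1 - 20) = 3 - 19 = -16)
q(h) - S(32) = -16 - 1*32 = -16 - 32 = -48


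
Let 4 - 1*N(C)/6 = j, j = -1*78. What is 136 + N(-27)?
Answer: 628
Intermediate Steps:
j = -78
N(C) = 492 (N(C) = 24 - 6*(-78) = 24 + 468 = 492)
136 + N(-27) = 136 + 492 = 628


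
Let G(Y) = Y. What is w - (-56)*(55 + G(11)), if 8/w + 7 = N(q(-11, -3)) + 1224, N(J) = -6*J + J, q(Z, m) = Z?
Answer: 587665/159 ≈ 3696.0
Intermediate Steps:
N(J) = -5*J
w = 1/159 (w = 8/(-7 + (-5*(-11) + 1224)) = 8/(-7 + (55 + 1224)) = 8/(-7 + 1279) = 8/1272 = 8*(1/1272) = 1/159 ≈ 0.0062893)
w - (-56)*(55 + G(11)) = 1/159 - (-56)*(55 + 11) = 1/159 - (-56)*66 = 1/159 - 1*(-3696) = 1/159 + 3696 = 587665/159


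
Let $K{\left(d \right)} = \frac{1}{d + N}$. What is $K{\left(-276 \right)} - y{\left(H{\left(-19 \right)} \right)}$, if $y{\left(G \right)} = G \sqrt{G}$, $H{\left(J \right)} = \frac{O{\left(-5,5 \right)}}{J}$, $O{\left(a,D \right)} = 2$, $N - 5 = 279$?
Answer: $\frac{1}{8} + \frac{2 i \sqrt{38}}{361} \approx 0.125 + 0.034152 i$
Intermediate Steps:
$N = 284$ ($N = 5 + 279 = 284$)
$H{\left(J \right)} = \frac{2}{J}$
$K{\left(d \right)} = \frac{1}{284 + d}$ ($K{\left(d \right)} = \frac{1}{d + 284} = \frac{1}{284 + d}$)
$y{\left(G \right)} = G^{\frac{3}{2}}$
$K{\left(-276 \right)} - y{\left(H{\left(-19 \right)} \right)} = \frac{1}{284 - 276} - \left(\frac{2}{-19}\right)^{\frac{3}{2}} = \frac{1}{8} - \left(2 \left(- \frac{1}{19}\right)\right)^{\frac{3}{2}} = \frac{1}{8} - \left(- \frac{2}{19}\right)^{\frac{3}{2}} = \frac{1}{8} - - \frac{2 i \sqrt{38}}{361} = \frac{1}{8} + \frac{2 i \sqrt{38}}{361}$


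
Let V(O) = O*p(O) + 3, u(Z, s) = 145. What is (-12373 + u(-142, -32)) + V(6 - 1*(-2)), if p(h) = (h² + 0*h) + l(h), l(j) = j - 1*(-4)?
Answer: -11617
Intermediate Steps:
l(j) = 4 + j (l(j) = j + 4 = 4 + j)
p(h) = 4 + h + h² (p(h) = (h² + 0*h) + (4 + h) = (h² + 0) + (4 + h) = h² + (4 + h) = 4 + h + h²)
V(O) = 3 + O*(4 + O + O²) (V(O) = O*(4 + O + O²) + 3 = 3 + O*(4 + O + O²))
(-12373 + u(-142, -32)) + V(6 - 1*(-2)) = (-12373 + 145) + (3 + (6 - 1*(-2))*(4 + (6 - 1*(-2)) + (6 - 1*(-2))²)) = -12228 + (3 + (6 + 2)*(4 + (6 + 2) + (6 + 2)²)) = -12228 + (3 + 8*(4 + 8 + 8²)) = -12228 + (3 + 8*(4 + 8 + 64)) = -12228 + (3 + 8*76) = -12228 + (3 + 608) = -12228 + 611 = -11617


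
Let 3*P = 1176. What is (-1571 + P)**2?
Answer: 1390041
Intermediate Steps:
P = 392 (P = (1/3)*1176 = 392)
(-1571 + P)**2 = (-1571 + 392)**2 = (-1179)**2 = 1390041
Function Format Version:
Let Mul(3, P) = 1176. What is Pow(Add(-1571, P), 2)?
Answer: 1390041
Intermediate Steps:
P = 392 (P = Mul(Rational(1, 3), 1176) = 392)
Pow(Add(-1571, P), 2) = Pow(Add(-1571, 392), 2) = Pow(-1179, 2) = 1390041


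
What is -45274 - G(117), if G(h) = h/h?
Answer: -45275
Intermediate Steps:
G(h) = 1
-45274 - G(117) = -45274 - 1*1 = -45274 - 1 = -45275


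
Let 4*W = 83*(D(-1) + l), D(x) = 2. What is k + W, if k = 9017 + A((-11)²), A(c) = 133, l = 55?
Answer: 41331/4 ≈ 10333.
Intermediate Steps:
k = 9150 (k = 9017 + 133 = 9150)
W = 4731/4 (W = (83*(2 + 55))/4 = (83*57)/4 = (¼)*4731 = 4731/4 ≈ 1182.8)
k + W = 9150 + 4731/4 = 41331/4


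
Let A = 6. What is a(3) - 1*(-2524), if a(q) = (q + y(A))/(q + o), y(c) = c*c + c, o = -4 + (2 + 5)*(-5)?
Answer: 10091/4 ≈ 2522.8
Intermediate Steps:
o = -39 (o = -4 + 7*(-5) = -4 - 35 = -39)
y(c) = c + c² (y(c) = c² + c = c + c²)
a(q) = (42 + q)/(-39 + q) (a(q) = (q + 6*(1 + 6))/(q - 39) = (q + 6*7)/(-39 + q) = (q + 42)/(-39 + q) = (42 + q)/(-39 + q))
a(3) - 1*(-2524) = (42 + 3)/(-39 + 3) - 1*(-2524) = 45/(-36) + 2524 = -1/36*45 + 2524 = -5/4 + 2524 = 10091/4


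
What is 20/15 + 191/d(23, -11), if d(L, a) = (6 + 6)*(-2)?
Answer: -53/8 ≈ -6.6250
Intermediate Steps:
d(L, a) = -24 (d(L, a) = 12*(-2) = -24)
20/15 + 191/d(23, -11) = 20/15 + 191/(-24) = 20*(1/15) + 191*(-1/24) = 4/3 - 191/24 = -53/8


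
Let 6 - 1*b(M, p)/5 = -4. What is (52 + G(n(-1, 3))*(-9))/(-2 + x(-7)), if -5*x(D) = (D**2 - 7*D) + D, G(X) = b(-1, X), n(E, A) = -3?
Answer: 1990/101 ≈ 19.703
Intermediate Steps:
b(M, p) = 50 (b(M, p) = 30 - 5*(-4) = 30 + 20 = 50)
G(X) = 50
x(D) = -D**2/5 + 6*D/5 (x(D) = -((D**2 - 7*D) + D)/5 = -(D**2 - 6*D)/5 = -D**2/5 + 6*D/5)
(52 + G(n(-1, 3))*(-9))/(-2 + x(-7)) = (52 + 50*(-9))/(-2 + (1/5)*(-7)*(6 - 1*(-7))) = (52 - 450)/(-2 + (1/5)*(-7)*(6 + 7)) = -398/(-2 + (1/5)*(-7)*13) = -398/(-2 - 91/5) = -398/(-101/5) = -5/101*(-398) = 1990/101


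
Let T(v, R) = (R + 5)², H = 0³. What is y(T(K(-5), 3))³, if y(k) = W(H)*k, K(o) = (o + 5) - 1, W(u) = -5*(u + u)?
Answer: 0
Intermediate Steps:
H = 0
W(u) = -10*u
K(o) = 4 + o (K(o) = (5 + o) - 1 = 4 + o)
T(v, R) = (5 + R)²
y(k) = 0 (y(k) = (-10*0)*k = 0*k = 0)
y(T(K(-5), 3))³ = 0³ = 0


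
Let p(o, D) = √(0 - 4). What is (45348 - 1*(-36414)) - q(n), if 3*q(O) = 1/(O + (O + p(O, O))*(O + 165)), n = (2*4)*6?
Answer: 2160468049274/26423865 + 71*I/52847730 ≈ 81762.0 + 1.3435e-6*I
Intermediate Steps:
p(o, D) = 2*I (p(o, D) = √(-4) = 2*I)
n = 48 (n = 8*6 = 48)
q(O) = 1/(3*(O + (165 + O)*(O + 2*I))) (q(O) = 1/(3*(O + (O + 2*I)*(O + 165))) = 1/(3*(O + (O + 2*I)*(165 + O))) = 1/(3*(O + (165 + O)*(O + 2*I))))
(45348 - 1*(-36414)) - q(n) = (45348 - 1*(-36414)) - 1/(3*(48² + 330*I + 2*48*(83 + I))) = (45348 + 36414) - 1/(3*(2304 + 330*I + (7968 + 96*I))) = 81762 - 1/(3*(10272 + 426*I)) = 81762 - (10272 - 426*I)/105695460/3 = 81762 - (10272 - 426*I)/317086380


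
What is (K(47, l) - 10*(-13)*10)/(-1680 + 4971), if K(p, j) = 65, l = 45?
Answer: 455/1097 ≈ 0.41477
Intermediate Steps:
(K(47, l) - 10*(-13)*10)/(-1680 + 4971) = (65 - 10*(-13)*10)/(-1680 + 4971) = (65 + 130*10)/3291 = (65 + 1300)*(1/3291) = 1365*(1/3291) = 455/1097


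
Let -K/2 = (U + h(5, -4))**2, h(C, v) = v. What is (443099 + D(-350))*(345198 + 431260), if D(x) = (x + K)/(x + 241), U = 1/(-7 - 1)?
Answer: 600024070214629/1744 ≈ 3.4405e+11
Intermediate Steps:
U = -1/8 (U = 1/(-8) = -1/8 ≈ -0.12500)
K = -1089/32 (K = -2*(-1/8 - 4)**2 = -2*(-33/8)**2 = -2*1089/64 = -1089/32 ≈ -34.031)
D(x) = (-1089/32 + x)/(241 + x) (D(x) = (x - 1089/32)/(x + 241) = (-1089/32 + x)/(241 + x))
(443099 + D(-350))*(345198 + 431260) = (443099 + (-1089/32 - 350)/(241 - 350))*(345198 + 431260) = (443099 - 12289/32/(-109))*776458 = (443099 - 1/109*(-12289/32))*776458 = (443099 + 12289/3488)*776458 = (1545541601/3488)*776458 = 600024070214629/1744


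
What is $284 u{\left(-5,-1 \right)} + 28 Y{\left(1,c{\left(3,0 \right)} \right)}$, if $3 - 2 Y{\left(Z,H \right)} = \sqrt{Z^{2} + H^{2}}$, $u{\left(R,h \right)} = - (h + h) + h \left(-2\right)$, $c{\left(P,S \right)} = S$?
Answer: $1164$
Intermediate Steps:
$u{\left(R,h \right)} = - 4 h$ ($u{\left(R,h \right)} = - 2 h - 2 h = - 4 h$)
$Y{\left(Z,H \right)} = \frac{3}{2} - \frac{\sqrt{H^{2} + Z^{2}}}{2}$ ($Y{\left(Z,H \right)} = \frac{3}{2} - \frac{\sqrt{Z^{2} + H^{2}}}{2} = \frac{3}{2} - \frac{\sqrt{H^{2} + Z^{2}}}{2}$)
$284 u{\left(-5,-1 \right)} + 28 Y{\left(1,c{\left(3,0 \right)} \right)} = 284 \left(\left(-4\right) \left(-1\right)\right) + 28 \left(\frac{3}{2} - \frac{\sqrt{0^{2} + 1^{2}}}{2}\right) = 284 \cdot 4 + 28 \left(\frac{3}{2} - \frac{\sqrt{0 + 1}}{2}\right) = 1136 + 28 \left(\frac{3}{2} - \frac{\sqrt{1}}{2}\right) = 1136 + 28 \left(\frac{3}{2} - \frac{1}{2}\right) = 1136 + 28 \cdot 1 = 1136 + 28 = 1164$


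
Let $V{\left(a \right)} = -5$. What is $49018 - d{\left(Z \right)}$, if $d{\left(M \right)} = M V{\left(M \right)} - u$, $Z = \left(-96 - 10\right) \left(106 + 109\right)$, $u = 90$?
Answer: $-64842$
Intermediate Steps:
$Z = -22790$ ($Z = \left(-106\right) 215 = -22790$)
$d{\left(M \right)} = -90 - 5 M$ ($d{\left(M \right)} = M \left(-5\right) - 90 = - 5 M - 90 = -90 - 5 M$)
$49018 - d{\left(Z \right)} = 49018 - \left(-90 - -113950\right) = 49018 - \left(-90 + 113950\right) = 49018 - 113860 = -64842$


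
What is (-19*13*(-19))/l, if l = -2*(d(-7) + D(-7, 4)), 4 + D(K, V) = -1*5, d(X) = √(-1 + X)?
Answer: 42237/178 + 4693*I*√2/89 ≈ 237.29 + 74.572*I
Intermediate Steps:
D(K, V) = -9 (D(K, V) = -4 - 1*5 = -4 - 5 = -9)
l = 18 - 4*I*√2 (l = -2*(√(-1 - 7) - 9) = -2*(√(-8) - 9) = -2*(2*I*√2 - 9) = -2*(-9 + 2*I*√2) = 18 - 4*I*√2 ≈ 18.0 - 5.6569*I)
(-19*13*(-19))/l = (-19*13*(-19))/(18 - 4*I*√2) = (-247*(-19))/(18 - 4*I*√2) = 4693/(18 - 4*I*√2)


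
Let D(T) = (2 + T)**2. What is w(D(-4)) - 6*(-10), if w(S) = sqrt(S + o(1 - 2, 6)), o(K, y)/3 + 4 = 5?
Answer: 60 + sqrt(7) ≈ 62.646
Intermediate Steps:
o(K, y) = 3 (o(K, y) = -12 + 3*5 = -12 + 15 = 3)
w(S) = sqrt(3 + S) (w(S) = sqrt(S + 3) = sqrt(3 + S))
w(D(-4)) - 6*(-10) = sqrt(3 + (2 - 4)**2) - 6*(-10) = sqrt(3 + (-2)**2) + 60 = sqrt(3 + 4) + 60 = sqrt(7) + 60 = 60 + sqrt(7)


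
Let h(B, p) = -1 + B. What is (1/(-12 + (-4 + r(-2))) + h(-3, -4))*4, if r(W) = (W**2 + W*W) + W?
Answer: -82/5 ≈ -16.400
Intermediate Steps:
r(W) = W + 2*W**2 (r(W) = (W**2 + W**2) + W = 2*W**2 + W = W + 2*W**2)
(1/(-12 + (-4 + r(-2))) + h(-3, -4))*4 = (1/(-12 + (-4 - 2*(1 + 2*(-2)))) + (-1 - 3))*4 = (1/(-12 + (-4 - 2*(1 - 4))) - 4)*4 = (1/(-12 + (-4 - 2*(-3))) - 4)*4 = (1/(-12 + (-4 + 6)) - 4)*4 = (1/(-12 + 2) - 4)*4 = (1/(-10) - 4)*4 = (-1/10 - 4)*4 = -41/10*4 = -82/5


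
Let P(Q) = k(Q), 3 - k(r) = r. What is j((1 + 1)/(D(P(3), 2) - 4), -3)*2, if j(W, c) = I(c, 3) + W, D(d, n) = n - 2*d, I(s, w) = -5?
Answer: -12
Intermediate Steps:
k(r) = 3 - r
P(Q) = 3 - Q
j(W, c) = -5 + W
j((1 + 1)/(D(P(3), 2) - 4), -3)*2 = (-5 + (1 + 1)/((2 - 2*(3 - 1*3)) - 4))*2 = (-5 + 2/((2 - 2*(3 - 3)) - 4))*2 = (-5 + 2/((2 - 2*0) - 4))*2 = (-5 + 2/((2 + 0) - 4))*2 = (-5 + 2/(2 - 4))*2 = (-5 + 2/(-2))*2 = (-5 + 2*(-1/2))*2 = (-5 - 1)*2 = -6*2 = -12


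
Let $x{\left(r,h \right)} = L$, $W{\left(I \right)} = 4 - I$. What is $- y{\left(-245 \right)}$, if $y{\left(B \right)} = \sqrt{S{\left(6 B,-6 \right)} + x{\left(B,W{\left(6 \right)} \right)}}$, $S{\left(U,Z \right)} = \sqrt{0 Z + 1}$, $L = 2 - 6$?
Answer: $- i \sqrt{3} \approx - 1.732 i$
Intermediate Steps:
$L = -4$
$x{\left(r,h \right)} = -4$
$S{\left(U,Z \right)} = 1$ ($S{\left(U,Z \right)} = \sqrt{0 + 1} = \sqrt{1} = 1$)
$y{\left(B \right)} = i \sqrt{3}$ ($y{\left(B \right)} = \sqrt{1 - 4} = \sqrt{-3} = i \sqrt{3}$)
$- y{\left(-245 \right)} = - i \sqrt{3}$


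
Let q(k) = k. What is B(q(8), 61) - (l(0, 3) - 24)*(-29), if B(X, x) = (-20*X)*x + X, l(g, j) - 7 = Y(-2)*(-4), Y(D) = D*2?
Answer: -9781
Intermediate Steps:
Y(D) = 2*D
l(g, j) = 23 (l(g, j) = 7 + (2*(-2))*(-4) = 7 - 4*(-4) = 7 + 16 = 23)
B(X, x) = X - 20*X*x (B(X, x) = -20*X*x + X = X - 20*X*x)
B(q(8), 61) - (l(0, 3) - 24)*(-29) = 8*(1 - 20*61) - (23 - 24)*(-29) = 8*(1 - 1220) - (-1)*(-29) = 8*(-1219) - 1*29 = -9752 - 29 = -9781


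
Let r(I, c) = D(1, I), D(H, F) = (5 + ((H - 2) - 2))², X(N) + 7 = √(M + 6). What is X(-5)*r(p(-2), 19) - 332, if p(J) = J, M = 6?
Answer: -360 + 8*√3 ≈ -346.14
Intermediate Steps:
X(N) = -7 + 2*√3 (X(N) = -7 + √(6 + 6) = -7 + √12 = -7 + 2*√3)
D(H, F) = (1 + H)² (D(H, F) = (5 + ((-2 + H) - 2))² = (5 + (-4 + H))² = (1 + H)²)
r(I, c) = 4 (r(I, c) = (1 + 1)² = 2² = 4)
X(-5)*r(p(-2), 19) - 332 = (-7 + 2*√3)*4 - 332 = (-28 + 8*√3) - 332 = -360 + 8*√3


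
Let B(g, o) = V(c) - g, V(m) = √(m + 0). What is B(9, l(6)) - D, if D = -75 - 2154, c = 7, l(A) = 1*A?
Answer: 2220 + √7 ≈ 2222.6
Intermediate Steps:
l(A) = A
V(m) = √m
B(g, o) = √7 - g
D = -2229
B(9, l(6)) - D = (√7 - 1*9) - 1*(-2229) = (√7 - 9) + 2229 = (-9 + √7) + 2229 = 2220 + √7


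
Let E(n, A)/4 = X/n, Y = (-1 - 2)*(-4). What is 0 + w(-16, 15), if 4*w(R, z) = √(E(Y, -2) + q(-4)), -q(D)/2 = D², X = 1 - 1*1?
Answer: I*√2 ≈ 1.4142*I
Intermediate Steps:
X = 0 (X = 1 - 1 = 0)
q(D) = -2*D²
Y = 12 (Y = -3*(-4) = 12)
E(n, A) = 0 (E(n, A) = 4*(0/n) = 4*0 = 0)
w(R, z) = I*√2 (w(R, z) = √(0 - 2*(-4)²)/4 = √(0 - 2*16)/4 = √(0 - 32)/4 = √(-32)/4 = (4*I*√2)/4 = I*√2)
0 + w(-16, 15) = 0 + I*√2 = I*√2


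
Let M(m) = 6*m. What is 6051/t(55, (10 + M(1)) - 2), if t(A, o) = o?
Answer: 6051/14 ≈ 432.21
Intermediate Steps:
6051/t(55, (10 + M(1)) - 2) = 6051/((10 + 6*1) - 2) = 6051/((10 + 6) - 2) = 6051/(16 - 2) = 6051/14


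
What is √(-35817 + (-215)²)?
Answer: 2*√2602 ≈ 102.02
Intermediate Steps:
√(-35817 + (-215)²) = √(-35817 + 46225) = √10408 = 2*√2602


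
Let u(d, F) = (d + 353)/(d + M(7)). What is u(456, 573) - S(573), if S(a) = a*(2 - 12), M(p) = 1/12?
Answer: 31369998/5473 ≈ 5731.8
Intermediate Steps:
M(p) = 1/12
u(d, F) = (353 + d)/(1/12 + d) (u(d, F) = (d + 353)/(d + 1/12) = (353 + d)/(1/12 + d))
S(a) = -10*a (S(a) = a*(-10) = -10*a)
u(456, 573) - S(573) = 12*(353 + 456)/(1 + 12*456) - (-10)*573 = 12*809/(1 + 5472) - 1*(-5730) = 12*809/5473 + 5730 = 12*(1/5473)*809 + 5730 = 9708/5473 + 5730 = 31369998/5473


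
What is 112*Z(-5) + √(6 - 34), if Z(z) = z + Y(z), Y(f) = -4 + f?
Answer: -1568 + 2*I*√7 ≈ -1568.0 + 5.2915*I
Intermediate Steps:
Z(z) = -4 + 2*z (Z(z) = z + (-4 + z) = -4 + 2*z)
112*Z(-5) + √(6 - 34) = 112*(-4 + 2*(-5)) + √(6 - 34) = 112*(-4 - 10) + √(-28) = 112*(-14) + 2*I*√7 = -1568 + 2*I*√7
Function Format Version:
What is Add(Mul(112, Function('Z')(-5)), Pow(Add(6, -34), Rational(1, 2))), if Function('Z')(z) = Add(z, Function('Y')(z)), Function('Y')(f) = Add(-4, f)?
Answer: Add(-1568, Mul(2, I, Pow(7, Rational(1, 2)))) ≈ Add(-1568.0, Mul(5.2915, I))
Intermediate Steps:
Function('Z')(z) = Add(-4, Mul(2, z)) (Function('Z')(z) = Add(z, Add(-4, z)) = Add(-4, Mul(2, z)))
Add(Mul(112, Function('Z')(-5)), Pow(Add(6, -34), Rational(1, 2))) = Add(Mul(112, Add(-4, Mul(2, -5))), Pow(Add(6, -34), Rational(1, 2))) = Add(Mul(112, Add(-4, -10)), Pow(-28, Rational(1, 2))) = Add(Mul(112, -14), Mul(2, I, Pow(7, Rational(1, 2)))) = Add(-1568, Mul(2, I, Pow(7, Rational(1, 2))))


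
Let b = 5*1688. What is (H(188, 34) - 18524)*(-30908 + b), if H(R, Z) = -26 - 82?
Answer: 418623776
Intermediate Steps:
H(R, Z) = -108
b = 8440
(H(188, 34) - 18524)*(-30908 + b) = (-108 - 18524)*(-30908 + 8440) = -18632*(-22468) = 418623776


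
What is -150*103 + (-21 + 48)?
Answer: -15423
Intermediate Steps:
-150*103 + (-21 + 48) = -15450 + 27 = -15423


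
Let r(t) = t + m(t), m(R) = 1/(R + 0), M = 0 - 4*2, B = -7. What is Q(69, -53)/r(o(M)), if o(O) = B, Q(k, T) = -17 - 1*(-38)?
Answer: -147/50 ≈ -2.9400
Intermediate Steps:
Q(k, T) = 21 (Q(k, T) = -17 + 38 = 21)
M = -8 (M = 0 - 8 = -8)
o(O) = -7
m(R) = 1/R
r(t) = t + 1/t
Q(69, -53)/r(o(M)) = 21/(-7 + 1/(-7)) = 21/(-7 - ⅐) = 21/(-50/7) = 21*(-7/50) = -147/50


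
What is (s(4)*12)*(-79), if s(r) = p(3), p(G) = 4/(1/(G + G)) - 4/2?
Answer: -20856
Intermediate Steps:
p(G) = -2 + 8*G (p(G) = 4/(1/(2*G)) - 4*½ = 4/((1/(2*G))) - 2 = 4*(2*G) - 2 = 8*G - 2 = -2 + 8*G)
s(r) = 22 (s(r) = -2 + 8*3 = -2 + 24 = 22)
(s(4)*12)*(-79) = (22*12)*(-79) = 264*(-79) = -20856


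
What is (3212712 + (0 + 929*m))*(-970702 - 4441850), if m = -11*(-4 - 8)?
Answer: -18052701187680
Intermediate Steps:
m = 132 (m = -11*(-12) = 132)
(3212712 + (0 + 929*m))*(-970702 - 4441850) = (3212712 + (0 + 929*132))*(-970702 - 4441850) = (3212712 + (0 + 122628))*(-5412552) = (3212712 + 122628)*(-5412552) = 3335340*(-5412552) = -18052701187680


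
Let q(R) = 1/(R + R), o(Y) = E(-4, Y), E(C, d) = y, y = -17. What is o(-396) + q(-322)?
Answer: -10949/644 ≈ -17.002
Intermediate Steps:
E(C, d) = -17
o(Y) = -17
q(R) = 1/(2*R)
o(-396) + q(-322) = -17 + (½)/(-322) = -17 + (½)*(-1/322) = -17 - 1/644 = -10949/644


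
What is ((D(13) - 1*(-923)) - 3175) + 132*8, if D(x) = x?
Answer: -1183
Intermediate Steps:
((D(13) - 1*(-923)) - 3175) + 132*8 = ((13 - 1*(-923)) - 3175) + 132*8 = ((13 + 923) - 3175) + 1056 = (936 - 3175) + 1056 = -2239 + 1056 = -1183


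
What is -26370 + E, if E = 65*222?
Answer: -11940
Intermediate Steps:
E = 14430
-26370 + E = -26370 + 14430 = -11940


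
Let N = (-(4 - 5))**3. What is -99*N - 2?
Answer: -101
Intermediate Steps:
N = 1 (N = (-1*(-1))**3 = 1**3 = 1)
-99*N - 2 = -99*1 - 2 = -99 - 2 = -101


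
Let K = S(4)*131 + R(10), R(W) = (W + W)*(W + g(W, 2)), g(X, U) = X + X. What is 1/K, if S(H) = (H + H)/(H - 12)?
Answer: 1/469 ≈ 0.0021322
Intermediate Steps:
g(X, U) = 2*X
R(W) = 6*W**2 (R(W) = (W + W)*(W + 2*W) = (2*W)*(3*W) = 6*W**2)
S(H) = 2*H/(-12 + H) (S(H) = (2*H)/(-12 + H) = 2*H/(-12 + H))
K = 469 (K = (2*4/(-12 + 4))*131 + 6*10**2 = (2*4/(-8))*131 + 6*100 = (2*4*(-1/8))*131 + 600 = -1*131 + 600 = -131 + 600 = 469)
1/K = 1/469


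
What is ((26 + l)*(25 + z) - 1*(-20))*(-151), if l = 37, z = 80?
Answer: -1001885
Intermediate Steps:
((26 + l)*(25 + z) - 1*(-20))*(-151) = ((26 + 37)*(25 + 80) - 1*(-20))*(-151) = (63*105 + 20)*(-151) = (6615 + 20)*(-151) = 6635*(-151) = -1001885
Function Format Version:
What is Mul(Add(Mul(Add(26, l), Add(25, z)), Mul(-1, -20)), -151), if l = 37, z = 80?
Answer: -1001885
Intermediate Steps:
Mul(Add(Mul(Add(26, l), Add(25, z)), Mul(-1, -20)), -151) = Mul(Add(Mul(Add(26, 37), Add(25, 80)), Mul(-1, -20)), -151) = Mul(Add(Mul(63, 105), 20), -151) = Mul(Add(6615, 20), -151) = Mul(6635, -151) = -1001885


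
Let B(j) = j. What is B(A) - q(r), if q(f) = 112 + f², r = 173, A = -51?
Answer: -30092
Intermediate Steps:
B(A) - q(r) = -51 - (112 + 173²) = -51 - (112 + 29929) = -51 - 1*30041 = -51 - 30041 = -30092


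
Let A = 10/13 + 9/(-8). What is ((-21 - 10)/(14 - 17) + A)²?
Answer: 9690769/97344 ≈ 99.552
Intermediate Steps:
A = -37/104 (A = 10*(1/13) + 9*(-⅛) = 10/13 - 9/8 = -37/104 ≈ -0.35577)
((-21 - 10)/(14 - 17) + A)² = ((-21 - 10)/(14 - 17) - 37/104)² = (-31/(-3) - 37/104)² = (-31*(-⅓) - 37/104)² = (31/3 - 37/104)² = (3113/312)² = 9690769/97344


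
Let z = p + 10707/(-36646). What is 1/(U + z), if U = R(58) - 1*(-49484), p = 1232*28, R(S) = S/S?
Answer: 36646/3077557019 ≈ 1.1907e-5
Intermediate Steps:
R(S) = 1
p = 34496
U = 49485 (U = 1 - 1*(-49484) = 1 + 49484 = 49485)
z = 1264129709/36646 (z = 34496 + 10707/(-36646) = 34496 + 10707*(-1/36646) = 34496 - 10707/36646 = 1264129709/36646 ≈ 34496.)
1/(U + z) = 1/(49485 + 1264129709/36646) = 1/(3077557019/36646) = 36646/3077557019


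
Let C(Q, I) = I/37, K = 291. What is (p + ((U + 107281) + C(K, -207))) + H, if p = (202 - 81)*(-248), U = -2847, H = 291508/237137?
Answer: 652980557831/8774069 ≈ 74422.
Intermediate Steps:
C(Q, I) = I/37 (C(Q, I) = I*(1/37) = I/37)
H = 291508/237137 (H = 291508*(1/237137) = 291508/237137 ≈ 1.2293)
p = -30008 (p = 121*(-248) = -30008)
(p + ((U + 107281) + C(K, -207))) + H = (-30008 + ((-2847 + 107281) + (1/37)*(-207))) + 291508/237137 = (-30008 + (104434 - 207/37)) + 291508/237137 = (-30008 + 3863851/37) + 291508/237137 = 2753555/37 + 291508/237137 = 652980557831/8774069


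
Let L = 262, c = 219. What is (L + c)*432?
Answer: 207792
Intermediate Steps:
(L + c)*432 = (262 + 219)*432 = 481*432 = 207792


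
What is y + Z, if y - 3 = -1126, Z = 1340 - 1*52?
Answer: 165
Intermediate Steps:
Z = 1288 (Z = 1340 - 52 = 1288)
y = -1123 (y = 3 - 1126 = -1123)
y + Z = -1123 + 1288 = 165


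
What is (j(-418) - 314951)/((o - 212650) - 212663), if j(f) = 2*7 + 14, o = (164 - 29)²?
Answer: 314923/407088 ≈ 0.77360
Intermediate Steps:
o = 18225 (o = 135² = 18225)
j(f) = 28 (j(f) = 14 + 14 = 28)
(j(-418) - 314951)/((o - 212650) - 212663) = (28 - 314951)/((18225 - 212650) - 212663) = -314923/(-194425 - 212663) = -314923/(-407088) = -314923*(-1/407088) = 314923/407088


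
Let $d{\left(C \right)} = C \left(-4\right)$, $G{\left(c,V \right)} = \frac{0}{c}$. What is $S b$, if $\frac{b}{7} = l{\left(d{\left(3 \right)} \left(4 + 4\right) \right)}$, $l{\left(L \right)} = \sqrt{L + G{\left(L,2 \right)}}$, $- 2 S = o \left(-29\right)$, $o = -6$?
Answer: $- 2436 i \sqrt{6} \approx - 5967.0 i$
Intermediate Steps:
$G{\left(c,V \right)} = 0$
$d{\left(C \right)} = - 4 C$
$S = -87$ ($S = - \frac{\left(-6\right) \left(-29\right)}{2} = \left(- \frac{1}{2}\right) 174 = -87$)
$l{\left(L \right)} = \sqrt{L}$ ($l{\left(L \right)} = \sqrt{L + 0} = \sqrt{L}$)
$b = 28 i \sqrt{6}$ ($b = 7 \sqrt{\left(-4\right) 3 \left(4 + 4\right)} = 7 \sqrt{\left(-12\right) 8} = 7 \sqrt{-96} = 7 \cdot 4 i \sqrt{6} = 28 i \sqrt{6} \approx 68.586 i$)
$S b = - 87 \cdot 28 i \sqrt{6} = - 2436 i \sqrt{6}$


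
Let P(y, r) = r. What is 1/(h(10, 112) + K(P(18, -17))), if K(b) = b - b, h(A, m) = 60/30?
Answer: ½ ≈ 0.50000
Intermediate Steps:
h(A, m) = 2 (h(A, m) = 60*(1/30) = 2)
K(b) = 0
1/(h(10, 112) + K(P(18, -17))) = 1/(2 + 0) = 1/2 = ½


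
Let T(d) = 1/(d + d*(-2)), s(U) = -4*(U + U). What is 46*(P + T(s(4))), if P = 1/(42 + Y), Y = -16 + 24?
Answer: 943/400 ≈ 2.3575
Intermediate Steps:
s(U) = -8*U
T(d) = -1/d (T(d) = 1/(d - 2*d) = 1/(-d) = -1/d)
Y = 8
P = 1/50 (P = 1/(42 + 8) = 1/50 ≈ 0.020000)
46*(P + T(s(4))) = 46*(1/50 - 1/((-8*4))) = 46*(1/50 - 1/(-32)) = 46*(1/50 - 1*(-1/32)) = 46*(1/50 + 1/32) = 46*(41/800) = 943/400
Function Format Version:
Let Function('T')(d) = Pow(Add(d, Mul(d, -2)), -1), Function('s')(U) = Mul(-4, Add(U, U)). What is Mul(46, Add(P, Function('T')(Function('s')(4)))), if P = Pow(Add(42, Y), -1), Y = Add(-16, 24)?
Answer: Rational(943, 400) ≈ 2.3575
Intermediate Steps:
Function('s')(U) = Mul(-8, U) (Function('s')(U) = Mul(-4, Mul(2, U)) = Mul(-8, U))
Function('T')(d) = Mul(-1, Pow(d, -1)) (Function('T')(d) = Pow(Add(d, Mul(-2, d)), -1) = Pow(Mul(-1, d), -1) = Mul(-1, Pow(d, -1)))
Y = 8
P = Rational(1, 50) (P = Pow(Add(42, 8), -1) = Pow(50, -1) = Rational(1, 50) ≈ 0.020000)
Mul(46, Add(P, Function('T')(Function('s')(4)))) = Mul(46, Add(Rational(1, 50), Mul(-1, Pow(Mul(-8, 4), -1)))) = Mul(46, Add(Rational(1, 50), Mul(-1, Pow(-32, -1)))) = Mul(46, Add(Rational(1, 50), Mul(-1, Rational(-1, 32)))) = Mul(46, Add(Rational(1, 50), Rational(1, 32))) = Mul(46, Rational(41, 800)) = Rational(943, 400)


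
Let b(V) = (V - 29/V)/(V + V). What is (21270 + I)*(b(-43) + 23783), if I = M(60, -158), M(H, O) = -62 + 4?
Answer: 932812060524/1849 ≈ 5.0450e+8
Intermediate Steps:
M(H, O) = -58
b(V) = (V - 29/V)/(2*V) (b(V) = (V - 29/V)/((2*V)) = (V - 29/V)*(1/(2*V)) = (V - 29/V)/(2*V))
I = -58
(21270 + I)*(b(-43) + 23783) = (21270 - 58)*((1/2)*(-29 + (-43)**2)/(-43)**2 + 23783) = 21212*((1/2)*(1/1849)*(-29 + 1849) + 23783) = 21212*((1/2)*(1/1849)*1820 + 23783) = 21212*(910/1849 + 23783) = 21212*(43975677/1849) = 932812060524/1849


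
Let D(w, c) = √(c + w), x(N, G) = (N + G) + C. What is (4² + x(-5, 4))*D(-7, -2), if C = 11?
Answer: 78*I ≈ 78.0*I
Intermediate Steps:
x(N, G) = 11 + G + N (x(N, G) = (N + G) + 11 = (G + N) + 11 = 11 + G + N)
(4² + x(-5, 4))*D(-7, -2) = (4² + (11 + 4 - 5))*√(-2 - 7) = (16 + 10)*√(-9) = 26*(3*I) = 78*I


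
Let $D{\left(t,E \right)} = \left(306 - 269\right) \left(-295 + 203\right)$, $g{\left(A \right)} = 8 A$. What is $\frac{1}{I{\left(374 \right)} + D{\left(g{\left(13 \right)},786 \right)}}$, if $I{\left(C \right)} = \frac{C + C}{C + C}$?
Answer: $- \frac{1}{3403} \approx -0.00029386$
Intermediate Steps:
$I{\left(C \right)} = 1$ ($I{\left(C \right)} = \frac{2 C}{2 C} = 2 C \frac{1}{2 C} = 1$)
$D{\left(t,E \right)} = -3404$ ($D{\left(t,E \right)} = 37 \left(-92\right) = -3404$)
$\frac{1}{I{\left(374 \right)} + D{\left(g{\left(13 \right)},786 \right)}} = \frac{1}{1 - 3404} = \frac{1}{-3403} = - \frac{1}{3403}$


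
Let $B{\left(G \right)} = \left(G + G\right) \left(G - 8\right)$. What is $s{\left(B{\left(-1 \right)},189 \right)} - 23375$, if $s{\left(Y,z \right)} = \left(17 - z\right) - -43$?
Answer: $-23504$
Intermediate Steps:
$B{\left(G \right)} = 2 G \left(-8 + G\right)$
$s{\left(Y,z \right)} = 60 - z$ ($s{\left(Y,z \right)} = \left(17 - z\right) + 43 = 60 - z$)
$s{\left(B{\left(-1 \right)},189 \right)} - 23375 = \left(60 - 189\right) - 23375 = -129 - 23375 = -23504$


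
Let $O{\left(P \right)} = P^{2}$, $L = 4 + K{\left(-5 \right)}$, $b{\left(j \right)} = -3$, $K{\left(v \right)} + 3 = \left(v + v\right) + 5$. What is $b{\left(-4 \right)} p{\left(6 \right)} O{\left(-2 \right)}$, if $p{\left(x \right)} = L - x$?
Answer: $120$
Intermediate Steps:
$K{\left(v \right)} = 2 + 2 v$ ($K{\left(v \right)} = -3 + \left(\left(v + v\right) + 5\right) = -3 + \left(2 v + 5\right) = -3 + \left(5 + 2 v\right) = 2 + 2 v$)
$L = -4$ ($L = 4 + \left(2 + 2 \left(-5\right)\right) = 4 + \left(2 - 10\right) = 4 - 8 = -4$)
$p{\left(x \right)} = -4 - x$
$b{\left(-4 \right)} p{\left(6 \right)} O{\left(-2 \right)} = - 3 \left(-4 - 6\right) \left(-2\right)^{2} = - 3 \left(-4 - 6\right) 4 = \left(-3\right) \left(-10\right) 4 = 30 \cdot 4 = 120$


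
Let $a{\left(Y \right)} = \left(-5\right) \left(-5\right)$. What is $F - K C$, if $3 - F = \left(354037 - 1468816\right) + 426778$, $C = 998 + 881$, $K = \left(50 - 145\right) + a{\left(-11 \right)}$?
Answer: $819534$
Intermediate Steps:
$a{\left(Y \right)} = 25$
$K = -70$ ($K = \left(50 - 145\right) + 25 = -95 + 25 = -70$)
$C = 1879$
$F = 688004$ ($F = 3 - \left(\left(354037 - 1468816\right) + 426778\right) = 3 - \left(-1114779 + 426778\right) = 3 - -688001 = 3 + 688001 = 688004$)
$F - K C = 688004 - \left(-70\right) 1879 = 688004 - -131530 = 688004 + 131530 = 819534$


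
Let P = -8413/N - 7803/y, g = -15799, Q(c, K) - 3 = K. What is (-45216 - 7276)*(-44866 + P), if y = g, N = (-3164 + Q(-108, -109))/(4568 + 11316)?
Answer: 5422977570700052/25831365 ≈ 2.0994e+8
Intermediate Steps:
Q(c, K) = 3 + K
N = -1635/7942 (N = (-3164 + (3 - 109))/(4568 + 11316) = (-3164 - 106)/15884 = -3270*1/15884 = -1635/7942 ≈ -0.20587)
y = -15799
P = 1055639468659/25831365 (P = -8413/(-1635/7942) - 7803/(-15799) = -8413*(-7942/1635) - 7803*(-1/15799) = 66816046/1635 + 7803/15799 = 1055639468659/25831365 ≈ 40867.)
(-45216 - 7276)*(-44866 + P) = (-45216 - 7276)*(-44866 + 1055639468659/25831365) = -52492*(-103310553431/25831365) = 5422977570700052/25831365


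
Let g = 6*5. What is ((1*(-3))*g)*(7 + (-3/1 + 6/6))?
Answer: -450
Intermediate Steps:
g = 30
((1*(-3))*g)*(7 + (-3/1 + 6/6)) = ((1*(-3))*30)*(7 + (-3/1 + 6/6)) = (-3*30)*(7 + (-3*1 + 6*(1/6))) = -90*(7 + (-3 + 1)) = -90*(7 - 2) = -90*5 = -450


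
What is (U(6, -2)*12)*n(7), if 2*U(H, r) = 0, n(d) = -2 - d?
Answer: 0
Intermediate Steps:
U(H, r) = 0 (U(H, r) = (½)*0 = 0)
(U(6, -2)*12)*n(7) = (0*12)*(-2 - 1*7) = 0*(-2 - 7) = 0*(-9) = 0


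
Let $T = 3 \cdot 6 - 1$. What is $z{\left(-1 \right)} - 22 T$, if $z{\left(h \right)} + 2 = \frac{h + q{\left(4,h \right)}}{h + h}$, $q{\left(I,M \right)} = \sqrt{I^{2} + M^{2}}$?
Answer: $- \frac{751}{2} - \frac{\sqrt{17}}{2} \approx -377.56$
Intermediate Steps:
$T = 17$ ($T = 18 - 1 = 17$)
$z{\left(h \right)} = -2 + \frac{h + \sqrt{16 + h^{2}}}{2 h}$ ($z{\left(h \right)} = -2 + \frac{h + \sqrt{4^{2} + h^{2}}}{h + h} = -2 + \frac{h + \sqrt{16 + h^{2}}}{2 h}$)
$z{\left(-1 \right)} - 22 T = \frac{\sqrt{16 + \left(-1\right)^{2}} - -3}{2 \left(-1\right)} - 374 = \frac{1}{2} \left(-1\right) \left(\sqrt{16 + 1} + 3\right) - 374 = \frac{1}{2} \left(-1\right) \left(\sqrt{17} + 3\right) - 374 = \frac{1}{2} \left(-1\right) \left(3 + \sqrt{17}\right) - 374 = \left(- \frac{3}{2} - \frac{\sqrt{17}}{2}\right) - 374 = - \frac{751}{2} - \frac{\sqrt{17}}{2}$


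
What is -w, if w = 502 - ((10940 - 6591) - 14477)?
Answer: -10630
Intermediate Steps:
w = 10630 (w = 502 - (4349 - 14477) = 502 - 1*(-10128) = 502 + 10128 = 10630)
-w = -1*10630 = -10630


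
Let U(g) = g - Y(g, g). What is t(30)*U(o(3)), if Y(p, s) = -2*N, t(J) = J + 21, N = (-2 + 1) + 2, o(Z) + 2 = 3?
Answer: 153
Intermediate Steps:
o(Z) = 1 (o(Z) = -2 + 3 = 1)
N = 1 (N = -1 + 2 = 1)
t(J) = 21 + J
Y(p, s) = -2 (Y(p, s) = -2*1 = -2)
U(g) = 2 + g (U(g) = g - 1*(-2) = g + 2 = 2 + g)
t(30)*U(o(3)) = (21 + 30)*(2 + 1) = 51*3 = 153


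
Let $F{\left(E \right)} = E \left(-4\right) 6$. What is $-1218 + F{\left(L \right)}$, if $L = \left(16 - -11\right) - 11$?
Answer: $-1602$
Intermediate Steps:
$L = 16$ ($L = \left(16 + 11\right) - 11 = 27 - 11 = 16$)
$F{\left(E \right)} = - 24 E$ ($F{\left(E \right)} = - 4 E 6 = - 24 E$)
$-1218 + F{\left(L \right)} = -1218 - 384 = -1602$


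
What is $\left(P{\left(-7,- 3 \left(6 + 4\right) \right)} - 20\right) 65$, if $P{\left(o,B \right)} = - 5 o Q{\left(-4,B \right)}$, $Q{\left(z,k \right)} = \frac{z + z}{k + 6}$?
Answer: $- \frac{1625}{3} \approx -541.67$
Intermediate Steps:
$Q{\left(z,k \right)} = \frac{2 z}{6 + k}$
$P{\left(o,B \right)} = \frac{40 o}{6 + B}$ ($P{\left(o,B \right)} = - 5 o 2 \left(-4\right) \frac{1}{6 + B} = - 5 o \left(- \frac{8}{6 + B}\right) = \frac{40 o}{6 + B}$)
$\left(P{\left(-7,- 3 \left(6 + 4\right) \right)} - 20\right) 65 = \left(40 \left(-7\right) \frac{1}{6 - 3 \left(6 + 4\right)} - 20\right) 65 = \left(40 \left(-7\right) \frac{1}{6 - 30} - 20\right) 65 = \left(40 \left(-7\right) \frac{1}{-24} - 20\right) 65 = \left(40 \left(-7\right) \left(- \frac{1}{24}\right) - 20\right) 65 = \left(\frac{35}{3} - 20\right) 65 = \left(- \frac{25}{3}\right) 65 = - \frac{1625}{3}$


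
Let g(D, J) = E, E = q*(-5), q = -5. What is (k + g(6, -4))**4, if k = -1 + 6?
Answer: 810000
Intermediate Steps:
E = 25 (E = -5*(-5) = 25)
g(D, J) = 25
k = 5
(k + g(6, -4))**4 = (5 + 25)**4 = 30**4 = 810000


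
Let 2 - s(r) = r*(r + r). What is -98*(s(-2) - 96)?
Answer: 9996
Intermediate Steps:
s(r) = 2 - 2*r² (s(r) = 2 - r*(r + r) = 2 - r*2*r = 2 - 2*r²)
-98*(s(-2) - 96) = -98*((2 - 2*(-2)²) - 96) = -98*((2 - 2*4) - 96) = -98*((2 - 8) - 96) = -98*(-6 - 96) = -98*(-102) = 9996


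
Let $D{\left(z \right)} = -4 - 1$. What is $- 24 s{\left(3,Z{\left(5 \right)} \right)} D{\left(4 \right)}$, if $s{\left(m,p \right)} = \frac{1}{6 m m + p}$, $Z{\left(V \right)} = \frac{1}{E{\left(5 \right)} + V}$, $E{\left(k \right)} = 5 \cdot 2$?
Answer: $\frac{1800}{811} \approx 2.2195$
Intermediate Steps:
$E{\left(k \right)} = 10$
$Z{\left(V \right)} = \frac{1}{10 + V}$
$D{\left(z \right)} = -5$ ($D{\left(z \right)} = -4 - 1 = -5$)
$s{\left(m,p \right)} = \frac{1}{p + 6 m^{2}}$ ($s{\left(m,p \right)} = \frac{1}{6 m^{2} + p} = \frac{1}{p + 6 m^{2}}$)
$- 24 s{\left(3,Z{\left(5 \right)} \right)} D{\left(4 \right)} = - \frac{24}{\frac{1}{10 + 5} + 6 \cdot 3^{2}} \left(-5\right) = - \frac{24}{\frac{1}{15} + 6 \cdot 9} \left(-5\right) = - \frac{24}{\frac{1}{15} + 54} \left(-5\right) = - \frac{24}{\frac{811}{15}} \left(-5\right) = \left(-24\right) \frac{15}{811} \left(-5\right) = \left(- \frac{360}{811}\right) \left(-5\right) = \frac{1800}{811}$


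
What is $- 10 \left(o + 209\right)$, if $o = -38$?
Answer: $-1710$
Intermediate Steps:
$- 10 \left(o + 209\right) = - 10 \left(-38 + 209\right) = \left(-10\right) 171 = -1710$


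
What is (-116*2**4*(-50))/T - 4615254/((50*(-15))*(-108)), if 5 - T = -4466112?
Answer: -1144708197151/20097526500 ≈ -56.958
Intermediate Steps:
T = 4466117 (T = 5 - 1*(-4466112) = 5 + 4466112 = 4466117)
(-116*2**4*(-50))/T - 4615254/((50*(-15))*(-108)) = (-116*2**4*(-50))/4466117 - 4615254/((50*(-15))*(-108)) = (-116*16*(-50))*(1/4466117) - 4615254/((-750*(-108))) = -1856*(-50)*(1/4466117) - 4615254/81000 = 92800*(1/4466117) - 4615254*1/81000 = 92800/4466117 - 256403/4500 = -1144708197151/20097526500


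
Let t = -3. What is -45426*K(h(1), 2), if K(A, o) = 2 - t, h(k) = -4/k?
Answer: -227130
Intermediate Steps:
K(A, o) = 5 (K(A, o) = 2 - 1*(-3) = 2 + 3 = 5)
-45426*K(h(1), 2) = -45426*5 = -227130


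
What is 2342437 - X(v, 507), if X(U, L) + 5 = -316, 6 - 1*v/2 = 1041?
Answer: 2342758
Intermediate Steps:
v = -2070 (v = 12 - 2*1041 = 12 - 2082 = -2070)
X(U, L) = -321 (X(U, L) = -5 - 316 = -321)
2342437 - X(v, 507) = 2342437 - 1*(-321) = 2342437 + 321 = 2342758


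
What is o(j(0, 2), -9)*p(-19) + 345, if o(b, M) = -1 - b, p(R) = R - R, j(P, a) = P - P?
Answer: 345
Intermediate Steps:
j(P, a) = 0
p(R) = 0
o(j(0, 2), -9)*p(-19) + 345 = (-1 - 1*0)*0 + 345 = (-1 + 0)*0 + 345 = -1*0 + 345 = 0 + 345 = 345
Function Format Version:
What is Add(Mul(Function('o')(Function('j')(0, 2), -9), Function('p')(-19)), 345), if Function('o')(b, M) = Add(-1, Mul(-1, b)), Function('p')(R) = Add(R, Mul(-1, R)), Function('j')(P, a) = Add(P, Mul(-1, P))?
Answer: 345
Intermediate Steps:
Function('j')(P, a) = 0
Function('p')(R) = 0
Add(Mul(Function('o')(Function('j')(0, 2), -9), Function('p')(-19)), 345) = Add(Mul(Add(-1, Mul(-1, 0)), 0), 345) = Add(Mul(Add(-1, 0), 0), 345) = Add(Mul(-1, 0), 345) = Add(0, 345) = 345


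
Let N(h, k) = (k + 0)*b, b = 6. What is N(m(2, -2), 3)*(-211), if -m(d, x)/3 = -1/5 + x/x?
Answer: -3798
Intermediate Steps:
m(d, x) = -12/5 (m(d, x) = -3*(-1/5 + x/x) = -3*(-1*⅕ + 1) = -3*(-⅕ + 1) = -3*⅘ = -12/5)
N(h, k) = 6*k (N(h, k) = (k + 0)*6 = k*6 = 6*k)
N(m(2, -2), 3)*(-211) = (6*3)*(-211) = 18*(-211) = -3798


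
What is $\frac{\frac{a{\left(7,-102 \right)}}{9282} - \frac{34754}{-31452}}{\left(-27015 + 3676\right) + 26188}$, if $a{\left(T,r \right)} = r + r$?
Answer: $\frac{1549855}{4077107034} \approx 0.00038014$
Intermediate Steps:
$a{\left(T,r \right)} = 2 r$
$\frac{\frac{a{\left(7,-102 \right)}}{9282} - \frac{34754}{-31452}}{\left(-27015 + 3676\right) + 26188} = \frac{\frac{2 \left(-102\right)}{9282} - \frac{34754}{-31452}}{\left(-27015 + 3676\right) + 26188} = \frac{\left(-204\right) \frac{1}{9282} - - \frac{17377}{15726}}{-23339 + 26188} = \frac{- \frac{2}{91} + \frac{17377}{15726}}{2849} = \frac{1549855}{1431066} \cdot \frac{1}{2849} = \frac{1549855}{4077107034}$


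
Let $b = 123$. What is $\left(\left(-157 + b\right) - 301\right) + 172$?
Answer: $-163$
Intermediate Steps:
$\left(\left(-157 + b\right) - 301\right) + 172 = \left(\left(-157 + 123\right) - 301\right) + 172 = \left(-34 - 301\right) + 172 = -335 + 172 = -163$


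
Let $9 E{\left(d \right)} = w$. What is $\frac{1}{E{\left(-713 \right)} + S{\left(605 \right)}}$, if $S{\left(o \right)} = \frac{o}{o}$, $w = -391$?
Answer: $- \frac{9}{382} \approx -0.02356$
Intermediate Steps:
$E{\left(d \right)} = - \frac{391}{9}$ ($E{\left(d \right)} = \frac{1}{9} \left(-391\right) = - \frac{391}{9}$)
$S{\left(o \right)} = 1$
$\frac{1}{E{\left(-713 \right)} + S{\left(605 \right)}} = \frac{1}{- \frac{391}{9} + 1} = \frac{1}{- \frac{382}{9}} = - \frac{9}{382}$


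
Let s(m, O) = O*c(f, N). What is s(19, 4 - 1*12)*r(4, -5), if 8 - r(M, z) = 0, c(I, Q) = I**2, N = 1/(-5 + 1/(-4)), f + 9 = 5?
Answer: -1024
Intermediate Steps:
f = -4 (f = -9 + 5 = -4)
N = -4/21 (N = 1/(-5 - 1/4) = 1/(-21/4) = -4/21 ≈ -0.19048)
r(M, z) = 8 (r(M, z) = 8 - 1*0 = 8 + 0 = 8)
s(m, O) = 16*O (s(m, O) = O*(-4)**2 = O*16 = 16*O)
s(19, 4 - 1*12)*r(4, -5) = (16*(4 - 1*12))*8 = (16*(4 - 12))*8 = (16*(-8))*8 = -128*8 = -1024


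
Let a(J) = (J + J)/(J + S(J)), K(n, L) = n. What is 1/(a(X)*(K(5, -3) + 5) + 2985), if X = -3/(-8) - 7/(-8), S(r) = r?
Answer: 1/2995 ≈ 0.00033389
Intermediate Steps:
X = 5/4 (X = -3*(-⅛) - 7*(-⅛) = 3/8 + 7/8 = 5/4 ≈ 1.2500)
a(J) = 1 (a(J) = (J + J)/(J + J) = (2*J)/((2*J)) = (2*J)*(1/(2*J)) = 1)
1/(a(X)*(K(5, -3) + 5) + 2985) = 1/(1*(5 + 5) + 2985) = 1/(1*10 + 2985) = 1/(10 + 2985) = 1/2995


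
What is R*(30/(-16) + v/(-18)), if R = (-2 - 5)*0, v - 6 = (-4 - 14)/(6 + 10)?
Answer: 0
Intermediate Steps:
v = 39/8 (v = 6 + (-4 - 14)/(6 + 10) = 6 - 18/16 = 6 - 18*1/16 = 6 - 9/8 = 39/8 ≈ 4.8750)
R = 0 (R = -7*0 = 0)
R*(30/(-16) + v/(-18)) = 0*(30/(-16) + (39/8)/(-18)) = 0*(30*(-1/16) + (39/8)*(-1/18)) = 0*(-15/8 - 13/48) = 0*(-103/48) = 0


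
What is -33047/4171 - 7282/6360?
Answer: -120276071/13263780 ≈ -9.0680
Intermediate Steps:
-33047/4171 - 7282/6360 = -33047*1/4171 - 7282*1/6360 = -33047/4171 - 3641/3180 = -120276071/13263780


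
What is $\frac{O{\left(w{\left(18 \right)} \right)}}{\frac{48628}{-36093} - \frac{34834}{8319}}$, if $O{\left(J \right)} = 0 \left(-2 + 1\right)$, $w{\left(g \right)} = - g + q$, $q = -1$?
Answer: $0$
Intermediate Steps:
$w{\left(g \right)} = -1 - g$ ($w{\left(g \right)} = - g - 1 = -1 - g$)
$O{\left(J \right)} = 0$ ($O{\left(J \right)} = 0 \left(-1\right) = 0$)
$\frac{O{\left(w{\left(18 \right)} \right)}}{\frac{48628}{-36093} - \frac{34834}{8319}} = \frac{0}{\frac{48628}{-36093} - \frac{34834}{8319}} = \frac{0}{48628 \left(- \frac{1}{36093}\right) - \frac{34834}{8319}} = \frac{0}{- \frac{48628}{36093} - \frac{34834}{8319}} = \frac{0}{- \frac{553933298}{100085889}} = 0 \left(- \frac{100085889}{553933298}\right) = 0$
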